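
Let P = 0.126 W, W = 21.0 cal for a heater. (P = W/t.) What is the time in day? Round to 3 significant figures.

0.00807 day

Solving P = W/t for t: t = W/P.
P = 0.126 W; W = 21.0 cal = 87.86 J.
t = 697.3 s
697.3 s × (1 day / 86400 s) = 0.008071 day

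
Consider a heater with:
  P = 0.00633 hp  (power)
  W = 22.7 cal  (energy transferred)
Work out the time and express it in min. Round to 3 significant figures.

Rearranging P = W/t for t: t = W/P.
P = 0.00633 hp = 4.720 W; W = 22.7 cal = 94.98 J.
t = 20.12 s
20.12 s × (1 min / 60.00 s) = 0.3354 min

0.335 min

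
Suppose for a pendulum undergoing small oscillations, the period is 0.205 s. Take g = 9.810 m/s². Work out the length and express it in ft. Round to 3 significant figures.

0.0343 ft

Rearranging T = 2π√(L/g) for L: L = g·(T/2π)².
T = 0.205 s; g = 9.810 m/s².
L = 0.01044 m
0.01044 m × (1 ft / 0.3048 m) = 0.03426 ft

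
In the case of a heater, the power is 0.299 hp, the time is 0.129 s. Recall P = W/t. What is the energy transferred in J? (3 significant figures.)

Rearranging P = W/t for W: W = P·t.
P = 0.299 hp = 223.0 W; t = 0.129 s.
W = 28.76 J  (the unit combination reduces to kg·m²/s² = J)

28.8 J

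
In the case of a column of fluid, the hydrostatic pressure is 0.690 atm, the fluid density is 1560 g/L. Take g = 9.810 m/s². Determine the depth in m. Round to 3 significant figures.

4.57 m

Solving P = ρ·g·h for h: h = P/(ρ·g).
P = 0.690 atm = 69914 Pa; ρ = 1560 g/L = 1560 kg/m³; g = 9.810 m/s².
h = 4.568 m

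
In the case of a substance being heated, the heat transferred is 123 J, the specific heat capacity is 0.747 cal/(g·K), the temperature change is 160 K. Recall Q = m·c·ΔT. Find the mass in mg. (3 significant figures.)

Rearranging Q = m·c·ΔT for m: m = Q/(c·ΔT).
Q = 123 J; c = 0.747 cal/(g·K) = 3125 J/(kg·K); ΔT = 160 K.
m = 2.460×10^-4 kg
2.460×10^-4 kg × (1 mg / 1.000×10^-6 kg) = 246.0 mg

246 mg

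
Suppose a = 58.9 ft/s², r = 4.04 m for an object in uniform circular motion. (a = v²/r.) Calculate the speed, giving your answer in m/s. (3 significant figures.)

8.52 m/s

Solving a = v²/r for v: v = √(a·r).
a = 58.9 ft/s² = 17.95 m/s²; r = 4.04 m.
v = 8.516 m/s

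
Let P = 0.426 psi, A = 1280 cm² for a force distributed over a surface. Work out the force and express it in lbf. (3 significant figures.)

84.5 lbf

Rearranging: F = P·A.
P = 0.426 psi = 2937 Pa; A = 1280 cm² = 0.1280 m².
F = 376.0 N
376.0 N × (1 lbf / 4.448 N) = 84.52 lbf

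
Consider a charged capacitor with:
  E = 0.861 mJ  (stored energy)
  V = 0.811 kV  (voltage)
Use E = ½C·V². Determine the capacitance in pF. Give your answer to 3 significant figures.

2620 pF

Solving E = ½C·V² for C: C = 2E/V².
E = 0.861 mJ = 8.610×10^-4 J; V = 0.811 kV = 811.0 V.
C = 2.618×10^-9 F
2.618×10^-9 F × (1 pF / 1.000×10^-12 F) = 2618 pF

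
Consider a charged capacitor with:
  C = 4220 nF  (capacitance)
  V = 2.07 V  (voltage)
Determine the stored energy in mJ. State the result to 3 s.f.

0.00904 mJ

Directly: E = ½CV².
C = 4220 nF = 4.220×10^-6 F; V = 2.07 V.
E = 9.041×10^-6 J
9.041×10^-6 J × (1 mJ / 0.001000 J) = 0.009041 mJ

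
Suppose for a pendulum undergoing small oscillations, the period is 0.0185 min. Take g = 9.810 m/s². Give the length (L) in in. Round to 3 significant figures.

Rearranging T = 2π√(L/g) for L: L = g·(T/2π)².
T = 0.0185 min = 1.110 s; g = 9.810 m/s².
L = 0.3062 m
0.3062 m × (1 in / 0.02540 m) = 12.05 in

12.1 in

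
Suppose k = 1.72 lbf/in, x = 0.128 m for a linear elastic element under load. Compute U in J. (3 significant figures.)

2.47 J

U is given directly by: U = ½kx².
k = 1.72 lbf/in = 301.2 N/m; x = 0.128 m.
U = 2.468 J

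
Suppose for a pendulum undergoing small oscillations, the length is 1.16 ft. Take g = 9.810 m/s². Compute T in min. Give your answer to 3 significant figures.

Directly: T = 2π√(L/g).
L = 1.16 ft = 0.3536 m; g = 9.810 m/s².
T = 1.193 s
1.193 s × (1 min / 60.00 s) = 0.01988 min

0.0199 min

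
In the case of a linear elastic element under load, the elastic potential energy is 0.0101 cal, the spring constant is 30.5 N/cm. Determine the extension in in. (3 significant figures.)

Solving U = ½k·x² for x: x = √(2U/k).
U = 0.0101 cal = 0.04226 J; k = 30.5 N/cm = 3050 N/m.
x = 0.005264 m
0.005264 m × (1 in / 0.02540 m) = 0.2072 in

0.207 in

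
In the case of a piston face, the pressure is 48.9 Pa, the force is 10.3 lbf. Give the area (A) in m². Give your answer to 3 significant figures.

0.937 m²

Rearranging P = F/A for A: A = F/P.
P = 48.9 Pa; F = 10.3 lbf = 45.82 N.
A = 0.9369 m²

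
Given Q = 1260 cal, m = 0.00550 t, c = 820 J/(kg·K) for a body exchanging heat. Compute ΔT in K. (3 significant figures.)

Rearranging Q = m·c·ΔT for ΔT: ΔT = Q/(m·c).
Q = 1260 cal = 5272 J; m = 0.00550 t = 5.500 kg; c = 820 J/(kg·K).
ΔT = 1.169 K

1.17 K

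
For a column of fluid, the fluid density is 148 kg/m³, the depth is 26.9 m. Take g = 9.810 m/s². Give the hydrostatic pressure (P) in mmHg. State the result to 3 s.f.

P is given directly by: P = ρgh.
ρ = 148 kg/m³; h = 26.9 m; g = 9.810 m/s².
P = 39056 Pa
39056 Pa × (1 mmHg / 133.3 Pa) = 292.9 mmHg

293 mmHg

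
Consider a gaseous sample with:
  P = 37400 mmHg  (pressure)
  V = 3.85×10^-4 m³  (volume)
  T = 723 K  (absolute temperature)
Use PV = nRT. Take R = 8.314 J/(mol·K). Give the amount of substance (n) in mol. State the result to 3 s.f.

0.319 mol

Rearranging: n = PV/(RT).
P = 37400 mmHg = 4.986×10^6 Pa; V = 3.85×10^-4 m³; T = 723 K; R = 8.314 J/(mol·K).
n = 0.3194 mol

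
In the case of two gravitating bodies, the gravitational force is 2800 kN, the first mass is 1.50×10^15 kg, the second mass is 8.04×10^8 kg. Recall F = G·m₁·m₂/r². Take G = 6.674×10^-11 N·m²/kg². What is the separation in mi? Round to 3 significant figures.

3.33 mi

From Newton's law of gravitation: r = √(G·m₁m₂/F).
F = 2800 kN = 2.800×10^6 N; m₁ = 1.50×10^15 kg; m₂ = 8.04×10^8 kg; G = 6.674×10^-11 N·m²/kg².
r = 5362 m
5362 m × (1 mi / 1609 m) = 3.331 mi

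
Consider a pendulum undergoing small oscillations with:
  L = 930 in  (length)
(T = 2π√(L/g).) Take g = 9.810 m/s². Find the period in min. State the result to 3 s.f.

T is given directly by: T = 2π√(L/g).
L = 930 in = 23.62 m; g = 9.810 m/s².
T = 9.750 s
9.750 s × (1 min / 60.00 s) = 0.1625 min

0.162 min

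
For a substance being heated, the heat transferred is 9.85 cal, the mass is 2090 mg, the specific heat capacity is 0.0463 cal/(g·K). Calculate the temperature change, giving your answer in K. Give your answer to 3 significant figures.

102 K

Rearranging Q = m·c·ΔT for ΔT: ΔT = Q/(m·c).
Q = 9.85 cal = 41.21 J; m = 2090 mg = 0.002090 kg; c = 0.0463 cal/(g·K) = 193.7 J/(kg·K).
ΔT = 101.8 K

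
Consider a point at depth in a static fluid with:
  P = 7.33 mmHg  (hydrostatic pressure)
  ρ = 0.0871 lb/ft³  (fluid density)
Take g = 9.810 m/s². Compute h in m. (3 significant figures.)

71.4 m

Rearranging P = ρ·g·h for h: h = P/(ρ·g).
P = 7.33 mmHg = 977.3 Pa; ρ = 0.0871 lb/ft³ = 1.395 kg/m³; g = 9.810 m/s².
h = 71.40 m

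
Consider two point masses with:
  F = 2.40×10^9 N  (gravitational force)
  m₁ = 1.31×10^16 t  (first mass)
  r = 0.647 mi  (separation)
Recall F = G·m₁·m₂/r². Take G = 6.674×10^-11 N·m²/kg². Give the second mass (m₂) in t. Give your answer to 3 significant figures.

From Newton's law of gravitation: m₂ = F·r²/(G·m₁).
F = 2.40×10^9 N; m₁ = 1.31×10^16 t = 1.310×10^19 kg; r = 0.647 mi = 1041 m; G = 6.674×10^-11 N·m²/kg².
m₂ = 2.976×10^6 kg
2.976×10^6 kg × (1 t / 1000 kg) = 2976 t

2980 t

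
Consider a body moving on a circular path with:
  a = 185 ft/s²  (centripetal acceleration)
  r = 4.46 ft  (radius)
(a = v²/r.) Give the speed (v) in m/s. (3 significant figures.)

Solving a = v²/r for v: v = √(a·r).
a = 185 ft/s² = 56.39 m/s²; r = 4.46 ft = 1.359 m.
v = 8.755 m/s

8.76 m/s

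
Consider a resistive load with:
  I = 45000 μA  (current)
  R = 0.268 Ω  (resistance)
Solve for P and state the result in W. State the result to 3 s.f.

Directly: P = I²R.
I = 45000 μA = 0.04500 A; R = 0.268 Ω.
P = 5.427×10^-4 W

5.43×10^-4 W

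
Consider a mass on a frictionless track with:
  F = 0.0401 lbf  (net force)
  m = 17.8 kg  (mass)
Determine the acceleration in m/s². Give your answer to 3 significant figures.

From Newton's second law: a = F/m.
F = 0.0401 lbf = 0.1784 N; m = 17.8 kg.
a = 0.01002 m/s²

0.0100 m/s²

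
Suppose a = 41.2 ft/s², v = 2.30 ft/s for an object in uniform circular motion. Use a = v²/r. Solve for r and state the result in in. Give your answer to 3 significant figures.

1.54 in

Rearranging a = v²/r for r: r = v²/a.
a = 41.2 ft/s² = 12.56 m/s²; v = 2.30 ft/s = 0.7010 m/s.
r = 0.03914 m
0.03914 m × (1 in / 0.02540 m) = 1.541 in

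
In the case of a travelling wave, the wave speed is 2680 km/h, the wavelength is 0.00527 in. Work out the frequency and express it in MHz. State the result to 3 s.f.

Rearranging: f = v/λ.
v = 2680 km/h = 744.4 m/s; λ = 0.00527 in = 1.339×10^-4 m.
f = 5.561×10^6 Hz
5.561×10^6 Hz × (1 MHz / 1.000×10^6 Hz) = 5.561 MHz

5.56 MHz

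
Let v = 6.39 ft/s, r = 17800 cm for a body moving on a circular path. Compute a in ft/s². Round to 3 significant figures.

a is given directly by: a = v²/r.
v = 6.39 ft/s = 1.948 m/s; r = 17800 cm = 178.0 m.
a = 0.02131 m/s²
0.02131 m/s² × (1 ft/s² / 0.3048 m/s²) = 0.06992 ft/s²

0.0699 ft/s²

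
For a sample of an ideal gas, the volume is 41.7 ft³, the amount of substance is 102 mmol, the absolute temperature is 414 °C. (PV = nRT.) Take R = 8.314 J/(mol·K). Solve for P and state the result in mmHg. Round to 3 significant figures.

3.70 mmHg

From the ideal-gas law: P = nRT/V.
V = 41.7 ft³ = 1.181 m³; n = 102 mmol = 0.1020 mol; T = 414 °C = 687.1 K; R = 8.314 J/(mol·K).
P = 493.5 Pa
493.5 Pa × (1 mmHg / 133.3 Pa) = 3.702 mmHg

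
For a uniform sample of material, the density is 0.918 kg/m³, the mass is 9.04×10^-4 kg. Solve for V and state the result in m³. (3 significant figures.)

Solving ρ = m/V for V: V = m/ρ.
ρ = 0.918 kg/m³; m = 9.04×10^-4 kg.
V = 9.847×10^-4 m³

9.85×10^-4 m³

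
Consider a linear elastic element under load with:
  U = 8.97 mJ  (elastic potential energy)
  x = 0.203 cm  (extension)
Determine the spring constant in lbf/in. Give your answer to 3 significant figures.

24.9 lbf/in

Rearranging: k = 2U/x².
U = 8.97 mJ = 0.008970 J; x = 0.203 cm = 0.002030 m.
k = 4353 N/m
4353 N/m × (1 lbf/in / 175.1 N/m) = 24.86 lbf/in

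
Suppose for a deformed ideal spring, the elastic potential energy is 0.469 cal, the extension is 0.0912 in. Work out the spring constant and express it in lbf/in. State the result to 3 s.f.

4180 lbf/in

Solving U = ½k·x² for k: k = 2U/x².
U = 0.469 cal = 1.962 J; x = 0.0912 in = 0.002316 m.
k = 7.314×10^5 N/m
7.314×10^5 N/m × (1 lbf/in / 175.1 N/m) = 4176 lbf/in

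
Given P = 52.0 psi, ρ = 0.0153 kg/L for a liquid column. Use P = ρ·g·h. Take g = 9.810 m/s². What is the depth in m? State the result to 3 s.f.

Solving P = ρ·g·h for h: h = P/(ρ·g).
P = 52.0 psi = 3.585×10^5 Pa; ρ = 0.0153 kg/L = 15.30 kg/m³; g = 9.810 m/s².
h = 2389 m

2390 m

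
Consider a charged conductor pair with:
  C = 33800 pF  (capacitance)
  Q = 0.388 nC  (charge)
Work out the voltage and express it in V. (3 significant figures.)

Solving C = Q/V for V: V = Q/C.
C = 33800 pF = 3.380×10^-8 F; Q = 0.388 nC = 3.880×10^-10 C.
V = 0.01148 V

0.0115 V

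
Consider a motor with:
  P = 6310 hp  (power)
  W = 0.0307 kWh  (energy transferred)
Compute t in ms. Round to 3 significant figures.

Rearranging P = W/t for t: t = W/P.
P = 6310 hp = 4.705×10^6 W; W = 0.0307 kWh = 1.105×10^5 J.
t = 0.02349 s
0.02349 s × (1 ms / 0.001000 s) = 23.49 ms

23.5 ms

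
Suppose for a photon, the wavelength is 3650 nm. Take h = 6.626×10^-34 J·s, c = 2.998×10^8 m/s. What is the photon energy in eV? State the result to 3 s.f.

0.340 eV

E is given directly by: E = hc/λ.
λ = 3650 nm = 3.650×10^-6 m; h = 6.626×10^-34 J·s; c = 2.998×10^8 m/s.
E = 5.442×10^-20 J
5.442×10^-20 J × (1 eV / 1.602×10^-19 J) = 0.3397 eV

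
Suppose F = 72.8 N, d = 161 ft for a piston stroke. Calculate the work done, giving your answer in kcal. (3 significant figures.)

W is given directly by: W = F·d.
F = 72.8 N; d = 161 ft = 49.07 m.
W = 3572 J
3572 J × (1 kcal / 4184 J) = 0.8538 kcal

0.854 kcal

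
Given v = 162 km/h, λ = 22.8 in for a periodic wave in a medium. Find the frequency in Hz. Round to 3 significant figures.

Rearranging v = f·λ for f: f = v/λ.
v = 162 km/h = 45.00 m/s; λ = 22.8 in = 0.5791 m.
f = 77.70 Hz

77.7 Hz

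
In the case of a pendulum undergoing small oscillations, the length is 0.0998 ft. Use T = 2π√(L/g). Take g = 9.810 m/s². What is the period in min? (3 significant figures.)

0.00583 min

T is given directly by: T = 2π√(L/g).
L = 0.0998 ft = 0.03042 m; g = 9.810 m/s².
T = 0.3499 s
0.3499 s × (1 min / 60.00 s) = 0.005831 min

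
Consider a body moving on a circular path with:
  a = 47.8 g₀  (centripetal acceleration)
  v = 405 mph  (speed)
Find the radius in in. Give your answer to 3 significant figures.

2750 in

Rearranging: r = v²/a.
a = 47.8 g₀ = 468.8 m/s²; v = 405 mph = 181.1 m/s.
r = 69.93 m
69.93 m × (1 in / 0.02540 m) = 2753 in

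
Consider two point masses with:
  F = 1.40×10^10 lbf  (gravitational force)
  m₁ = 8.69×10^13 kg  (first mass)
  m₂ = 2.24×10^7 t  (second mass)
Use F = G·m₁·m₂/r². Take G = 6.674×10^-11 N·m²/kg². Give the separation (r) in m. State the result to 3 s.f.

45.7 m

From Newton's law of gravitation: r = √(G·m₁m₂/F).
F = 1.40×10^10 lbf = 6.228×10^10 N; m₁ = 8.69×10^13 kg; m₂ = 2.24×10^7 t = 2.240×10^10 kg; G = 6.674×10^-11 N·m²/kg².
r = 45.67 m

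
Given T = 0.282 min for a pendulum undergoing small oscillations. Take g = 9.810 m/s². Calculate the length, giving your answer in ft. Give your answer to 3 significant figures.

Solving T = 2π√(L/g) for L: L = g·(T/2π)².
T = 0.282 min = 16.92 s; g = 9.810 m/s².
L = 71.14 m
71.14 m × (1 ft / 0.3048 m) = 233.4 ft

233 ft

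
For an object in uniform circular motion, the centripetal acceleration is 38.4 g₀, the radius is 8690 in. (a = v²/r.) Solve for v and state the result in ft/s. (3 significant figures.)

946 ft/s

Rearranging: v = √(a·r).
a = 38.4 g₀ = 376.6 m/s²; r = 8690 in = 220.7 m.
v = 288.3 m/s
288.3 m/s × (1 ft/s / 0.3048 m/s) = 945.9 ft/s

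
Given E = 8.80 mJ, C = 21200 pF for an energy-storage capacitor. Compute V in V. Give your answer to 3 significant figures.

911 V

Rearranging E = ½C·V² for V: V = √(2E/C).
E = 8.80 mJ = 0.008800 J; C = 21200 pF = 2.120×10^-8 F.
V = 911.1 V  (the unit combination reduces to kg·m²/(A·s³) = V)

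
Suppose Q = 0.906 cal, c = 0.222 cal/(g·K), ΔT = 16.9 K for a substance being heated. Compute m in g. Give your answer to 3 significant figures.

Rearranging: m = Q/(c·ΔT).
Q = 0.906 cal = 3.791 J; c = 0.222 cal/(g·K) = 928.8 J/(kg·K); ΔT = 16.9 K.
m = 2.415×10^-4 kg
2.415×10^-4 kg × (1 g / 0.001000 kg) = 0.2415 g

0.241 g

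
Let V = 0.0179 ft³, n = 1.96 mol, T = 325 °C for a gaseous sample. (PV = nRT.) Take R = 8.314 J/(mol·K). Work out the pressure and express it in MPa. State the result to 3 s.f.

19.2 MPa

From the ideal-gas law: P = nRT/V.
V = 0.0179 ft³ = 5.069×10^-4 m³; n = 1.96 mol; T = 325 °C = 598.1 K; R = 8.314 J/(mol·K).
P = 1.923×10^7 Pa
1.923×10^7 Pa × (1 MPa / 1.000×10^6 Pa) = 19.23 MPa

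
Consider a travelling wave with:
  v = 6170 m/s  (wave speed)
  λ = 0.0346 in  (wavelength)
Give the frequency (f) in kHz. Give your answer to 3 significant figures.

Rearranging v = f·λ for f: f = v/λ.
v = 6170 m/s; λ = 0.0346 in = 8.788×10^-4 m.
f = 7.021×10^6 Hz
7.021×10^6 Hz × (1 kHz / 1000 Hz) = 7021 kHz

7020 kHz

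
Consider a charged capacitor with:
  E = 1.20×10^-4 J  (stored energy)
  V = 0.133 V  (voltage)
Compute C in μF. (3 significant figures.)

13600 μF

Solving E = ½C·V² for C: C = 2E/V².
E = 1.20×10^-4 J; V = 0.133 V.
C = 0.01357 F
0.01357 F × (1 μF / 1.000×10^-6 F) = 13568 μF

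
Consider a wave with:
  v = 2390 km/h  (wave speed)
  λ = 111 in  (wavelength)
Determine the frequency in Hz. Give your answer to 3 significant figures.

235 Hz

Solving v = f·λ for f: f = v/λ.
v = 2390 km/h = 663.9 m/s; λ = 111 in = 2.819 m.
f = 235.5 Hz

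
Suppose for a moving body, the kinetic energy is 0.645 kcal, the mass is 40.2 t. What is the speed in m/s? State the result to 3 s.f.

0.366 m/s

Rearranging: v = √(2·KE/m).
KE = 0.645 kcal = 2699 J; m = 40.2 t = 40200 kg.
v = 0.3664 m/s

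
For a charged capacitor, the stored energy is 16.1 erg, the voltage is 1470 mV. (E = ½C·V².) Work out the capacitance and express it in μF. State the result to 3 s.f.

1.49 μF

Rearranging E = ½C·V² for C: C = 2E/V².
E = 16.1 erg = 1.610×10^-6 J; V = 1470 mV = 1.470 V.
C = 1.490×10^-6 F
1.490×10^-6 F × (1 μF / 1.000×10^-6 F) = 1.490 μF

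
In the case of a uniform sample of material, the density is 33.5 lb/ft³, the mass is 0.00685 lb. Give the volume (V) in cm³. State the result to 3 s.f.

5.79 cm³

Solving ρ = m/V for V: V = m/ρ.
ρ = 33.5 lb/ft³ = 536.6 kg/m³; m = 0.00685 lb = 0.003107 kg.
V = 5.790×10^-6 m³
5.790×10^-6 m³ × (1 cm³ / 1.000×10^-6 m³) = 5.790 cm³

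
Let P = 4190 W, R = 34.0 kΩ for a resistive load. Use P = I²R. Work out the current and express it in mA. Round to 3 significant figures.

Solving P = I²R for I: I = √(P/R).
P = 4190 W; R = 34.0 kΩ = 34000 Ω.
I = 0.3510 A
0.3510 A × (1 mA / 0.001000 A) = 351.0 mA

351 mA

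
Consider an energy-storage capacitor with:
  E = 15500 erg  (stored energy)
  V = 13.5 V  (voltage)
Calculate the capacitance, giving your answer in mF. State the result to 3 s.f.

0.0170 mF

Rearranging: C = 2E/V².
E = 15500 erg = 0.001550 J; V = 13.5 V.
C = 1.701×10^-5 F
1.701×10^-5 F × (1 mF / 0.001000 F) = 0.01701 mF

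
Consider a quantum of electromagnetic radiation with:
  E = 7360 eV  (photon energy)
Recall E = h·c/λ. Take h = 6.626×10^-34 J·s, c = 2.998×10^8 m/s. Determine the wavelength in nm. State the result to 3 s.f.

0.168 nm

Rearranging: λ = hc/E.
E = 7360 eV = 1.179×10^-15 J; h = 6.626×10^-34 J·s; c = 2.998×10^8 m/s.
λ = 1.685×10^-10 m
1.685×10^-10 m × (1 nm / 1.000×10^-9 m) = 0.1685 nm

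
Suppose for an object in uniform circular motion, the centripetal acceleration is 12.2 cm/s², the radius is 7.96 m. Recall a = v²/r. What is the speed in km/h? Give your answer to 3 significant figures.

Rearranging: v = √(a·r).
a = 12.2 cm/s² = 0.1220 m/s²; r = 7.96 m.
v = 0.9855 m/s
0.9855 m/s × (1 km/h / 0.2778 m/s) = 3.548 km/h

3.55 km/h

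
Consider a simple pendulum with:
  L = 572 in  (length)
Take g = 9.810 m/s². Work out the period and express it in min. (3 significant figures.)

0.127 min

Directly: T = 2π√(L/g).
L = 572 in = 14.53 m; g = 9.810 m/s².
T = 7.646 s
7.646 s × (1 min / 60.00 s) = 0.1274 min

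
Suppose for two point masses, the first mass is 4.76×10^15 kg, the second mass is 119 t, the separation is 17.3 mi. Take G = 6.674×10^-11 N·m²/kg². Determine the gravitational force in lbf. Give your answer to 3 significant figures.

From Newton's law of gravitation: F = Gm₁m₂/r².
m₁ = 4.76×10^15 kg; m₂ = 119 t = 1.190×10^5 kg; r = 17.3 mi = 27842 m; G = 6.674×10^-11 N·m²/kg².
F = 48.77 N
48.77 N × (1 lbf / 4.448 N) = 10.96 lbf

11.0 lbf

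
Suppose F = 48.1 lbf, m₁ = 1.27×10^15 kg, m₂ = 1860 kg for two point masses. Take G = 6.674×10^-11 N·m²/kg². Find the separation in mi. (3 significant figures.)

0.533 mi

Solving F = G·m₁·m₂/r² for r: r = √(G·m₁m₂/F).
F = 48.1 lbf = 214.0 N; m₁ = 1.27×10^15 kg; m₂ = 1860 kg; G = 6.674×10^-11 N·m²/kg².
r = 858.4 m
858.4 m × (1 mi / 1609 m) = 0.5334 mi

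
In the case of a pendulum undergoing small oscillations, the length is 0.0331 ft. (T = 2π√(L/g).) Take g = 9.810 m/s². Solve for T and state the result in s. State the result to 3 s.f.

0.201 s

T is given directly by: T = 2π√(L/g).
L = 0.0331 ft = 0.01009 m; g = 9.810 m/s².
T = 0.2015 s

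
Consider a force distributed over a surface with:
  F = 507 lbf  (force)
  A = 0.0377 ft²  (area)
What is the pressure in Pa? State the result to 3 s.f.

P is given directly by: P = F/A.
F = 507 lbf = 2255 N; A = 0.0377 ft² = 0.003502 m².
P = 6.439×10^5 Pa

6.44×10^5 Pa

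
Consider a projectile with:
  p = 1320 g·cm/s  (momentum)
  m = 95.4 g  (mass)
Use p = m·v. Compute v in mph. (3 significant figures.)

Rearranging p = m·v for v: v = p/m.
p = 1320 g·cm/s = 0.01320 kg·m/s; m = 95.4 g = 0.09540 kg.
v = 0.1384 m/s
0.1384 m/s × (1 mph / 0.4470 m/s) = 0.3095 mph

0.310 mph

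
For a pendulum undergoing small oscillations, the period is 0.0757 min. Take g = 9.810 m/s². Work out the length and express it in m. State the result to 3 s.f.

Solving T = 2π√(L/g) for L: L = g·(T/2π)².
T = 0.0757 min = 4.542 s; g = 9.810 m/s².
L = 5.126 m

5.13 m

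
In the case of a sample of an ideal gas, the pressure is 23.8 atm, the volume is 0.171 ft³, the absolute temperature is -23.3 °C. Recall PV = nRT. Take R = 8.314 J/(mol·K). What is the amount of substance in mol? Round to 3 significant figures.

Solving PV = nRT for n: n = PV/(RT).
P = 23.8 atm = 2.412×10^6 Pa; V = 0.171 ft³ = 0.004842 m³; T = -23.3 °C = 249.8 K; R = 8.314 J/(mol·K).
n = 5.621 mol

5.62 mol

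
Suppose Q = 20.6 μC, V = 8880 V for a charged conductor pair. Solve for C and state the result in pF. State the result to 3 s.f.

2320 pF

Directly: C = Q/V.
Q = 20.6 μC = 2.060×10^-5 C; V = 8880 V.
C = 2.320×10^-9 F
2.320×10^-9 F × (1 pF / 1.000×10^-12 F) = 2320 pF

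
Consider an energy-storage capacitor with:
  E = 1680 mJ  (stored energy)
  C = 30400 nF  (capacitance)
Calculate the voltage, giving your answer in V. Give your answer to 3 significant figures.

332 V

Rearranging: V = √(2E/C).
E = 1680 mJ = 1.680 J; C = 30400 nF = 3.040×10^-5 F.
V = 332.5 V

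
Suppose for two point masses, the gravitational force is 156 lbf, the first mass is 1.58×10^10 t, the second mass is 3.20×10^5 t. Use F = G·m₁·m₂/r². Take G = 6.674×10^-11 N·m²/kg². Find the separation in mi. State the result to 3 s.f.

From Newton's law of gravitation: r = √(G·m₁m₂/F).
F = 156 lbf = 693.9 N; m₁ = 1.58×10^10 t = 1.580×10^13 kg; m₂ = 3.20×10^5 t = 3.200×10^8 kg; G = 6.674×10^-11 N·m²/kg².
r = 22052 m
22052 m × (1 mi / 1609 m) = 13.70 mi

13.7 mi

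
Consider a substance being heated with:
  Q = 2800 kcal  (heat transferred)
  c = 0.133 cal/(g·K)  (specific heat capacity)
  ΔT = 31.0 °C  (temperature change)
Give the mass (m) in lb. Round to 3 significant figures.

1500 lb

Solving Q = m·c·ΔT for m: m = Q/(c·ΔT).
Q = 2800 kcal = 1.172×10^7 J; c = 0.133 cal/(g·K) = 556.5 J/(kg·K); ΔT = 31.0 °C = 31.00 K.
m = 679.1 kg
679.1 kg × (1 lb / 0.4536 kg) = 1497 lb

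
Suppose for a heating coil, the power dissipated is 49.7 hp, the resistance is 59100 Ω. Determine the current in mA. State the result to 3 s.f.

792 mA

Solving P = I²R for I: I = √(P/R).
P = 49.7 hp = 37061 W; R = 59100 Ω.
I = 0.7919 A
0.7919 A × (1 mA / 0.001000 A) = 791.9 mA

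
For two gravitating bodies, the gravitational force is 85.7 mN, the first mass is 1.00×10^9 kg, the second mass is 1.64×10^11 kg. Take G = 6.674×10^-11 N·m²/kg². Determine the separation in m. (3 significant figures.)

Rearranging F = G·m₁·m₂/r² for r: r = √(G·m₁m₂/F).
F = 85.7 mN = 0.08570 N; m₁ = 1.00×10^9 kg; m₂ = 1.64×10^11 kg; G = 6.674×10^-11 N·m²/kg².
r = 3.574×10^5 m

3.57×10^5 m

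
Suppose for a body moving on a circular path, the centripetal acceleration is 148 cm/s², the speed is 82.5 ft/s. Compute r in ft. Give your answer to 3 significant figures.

Rearranging: r = v²/a.
a = 148 cm/s² = 1.480 m/s²; v = 82.5 ft/s = 25.15 m/s.
r = 427.2 m
427.2 m × (1 ft / 0.3048 m) = 1402 ft

1400 ft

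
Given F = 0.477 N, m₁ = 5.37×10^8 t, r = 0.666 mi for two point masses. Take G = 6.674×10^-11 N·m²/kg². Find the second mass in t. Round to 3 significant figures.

Rearranging: m₂ = F·r²/(G·m₁).
F = 0.477 N; m₁ = 5.37×10^8 t = 5.370×10^11 kg; r = 0.666 mi = 1072 m; G = 6.674×10^-11 N·m²/kg².
m₂ = 15290 kg
15290 kg × (1 t / 1000 kg) = 15.29 t

15.3 t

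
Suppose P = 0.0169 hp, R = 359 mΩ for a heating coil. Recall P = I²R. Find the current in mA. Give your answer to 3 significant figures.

Rearranging P = I²R for I: I = √(P/R).
P = 0.0169 hp = 12.60 W; R = 359 mΩ = 0.3590 Ω.
I = 5.925 A
5.925 A × (1 mA / 0.001000 A) = 5925 mA

5920 mA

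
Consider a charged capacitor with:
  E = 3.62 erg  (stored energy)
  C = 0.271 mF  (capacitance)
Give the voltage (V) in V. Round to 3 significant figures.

Rearranging E = ½C·V² for V: V = √(2E/C).
E = 3.62 erg = 3.620×10^-7 J; C = 0.271 mF = 2.710×10^-4 F.
V = 0.05169 V  (the unit combination reduces to kg·m²/(A·s³) = V)

0.0517 V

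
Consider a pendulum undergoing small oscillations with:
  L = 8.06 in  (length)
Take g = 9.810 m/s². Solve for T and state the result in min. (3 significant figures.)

T is given directly by: T = 2π√(L/g).
L = 8.06 in = 0.2047 m; g = 9.810 m/s².
T = 0.9077 s
0.9077 s × (1 min / 60.00 s) = 0.01513 min

0.0151 min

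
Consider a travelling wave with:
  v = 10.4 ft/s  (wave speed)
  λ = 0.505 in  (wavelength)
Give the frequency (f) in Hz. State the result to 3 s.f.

247 Hz

Rearranging: f = v/λ.
v = 10.4 ft/s = 3.170 m/s; λ = 0.505 in = 0.01283 m.
f = 247.1 Hz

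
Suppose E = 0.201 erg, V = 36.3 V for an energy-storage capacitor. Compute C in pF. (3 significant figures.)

Rearranging: C = 2E/V².
E = 0.201 erg = 2.010×10^-8 J; V = 36.3 V.
C = 3.051×10^-11 F
3.051×10^-11 F × (1 pF / 1.000×10^-12 F) = 30.51 pF

30.5 pF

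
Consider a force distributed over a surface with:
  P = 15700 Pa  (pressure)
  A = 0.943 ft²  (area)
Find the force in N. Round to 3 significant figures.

1380 N

Rearranging P = F/A for F: F = P·A.
P = 15700 Pa; A = 0.943 ft² = 0.08761 m².
F = 1375 N  (the unit combination reduces to kg·m/s² = N)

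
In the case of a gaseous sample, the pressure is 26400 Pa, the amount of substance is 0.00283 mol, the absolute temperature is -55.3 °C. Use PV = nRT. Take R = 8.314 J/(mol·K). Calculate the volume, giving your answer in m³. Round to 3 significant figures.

Solving PV = nRT for V: V = nRT/P.
P = 26400 Pa; n = 0.00283 mol; T = -55.3 °C = 217.8 K; R = 8.314 J/(mol·K).
V = 1.942×10^-4 m³

1.94×10^-4 m³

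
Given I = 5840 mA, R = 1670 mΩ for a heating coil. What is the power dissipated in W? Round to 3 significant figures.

Directly: P = I²R.
I = 5840 mA = 5.840 A; R = 1670 mΩ = 1.670 Ω.
P = 56.96 W  (the unit combination reduces to kg·m²/s³ = W)

57.0 W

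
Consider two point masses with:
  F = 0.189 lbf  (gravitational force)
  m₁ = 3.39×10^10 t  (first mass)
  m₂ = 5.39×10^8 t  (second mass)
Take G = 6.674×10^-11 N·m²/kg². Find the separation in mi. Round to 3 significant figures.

23700 mi

Rearranging F = G·m₁·m₂/r² for r: r = √(G·m₁m₂/F).
F = 0.189 lbf = 0.8407 N; m₁ = 3.39×10^10 t = 3.390×10^13 kg; m₂ = 5.39×10^8 t = 5.390×10^11 kg; G = 6.674×10^-11 N·m²/kg².
r = 3.809×10^7 m
3.809×10^7 m × (1 mi / 1609 m) = 23665 mi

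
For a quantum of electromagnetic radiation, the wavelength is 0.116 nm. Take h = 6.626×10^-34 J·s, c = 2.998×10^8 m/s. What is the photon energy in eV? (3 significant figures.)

10700 eV

Directly: E = hc/λ.
λ = 0.116 nm = 1.160×10^-10 m; h = 6.626×10^-34 J·s; c = 2.998×10^8 m/s.
E = 1.712×10^-15 J  (the unit combination reduces to kg·m²/s² = J)
1.712×10^-15 J × (1 eV / 1.602×10^-19 J) = 10688 eV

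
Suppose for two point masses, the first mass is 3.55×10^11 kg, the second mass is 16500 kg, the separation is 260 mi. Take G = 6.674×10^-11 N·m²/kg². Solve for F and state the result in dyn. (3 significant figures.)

0.223 dyn

F is given directly by: F = Gm₁m₂/r².
m₁ = 3.55×10^11 kg; m₂ = 16500 kg; r = 260 mi = 4.184×10^5 m; G = 6.674×10^-11 N·m²/kg².
F = 2.233×10^-6 N
2.233×10^-6 N × (1 dyn / 1.000×10^-5 N) = 0.2233 dyn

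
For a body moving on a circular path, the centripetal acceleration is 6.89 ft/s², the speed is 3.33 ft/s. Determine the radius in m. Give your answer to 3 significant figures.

Solving a = v²/r for r: r = v²/a.
a = 6.89 ft/s² = 2.100 m/s²; v = 3.33 ft/s = 1.015 m/s.
r = 0.4906 m

0.491 m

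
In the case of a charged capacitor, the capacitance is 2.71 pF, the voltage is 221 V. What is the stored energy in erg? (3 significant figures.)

0.662 erg

E is given directly by: E = ½CV².
C = 2.71 pF = 2.710×10^-12 F; V = 221 V.
E = 6.618×10^-8 J  (the unit combination reduces to kg·m²/s² = J)
6.618×10^-8 J × (1 erg / 1.000×10^-7 J) = 0.6618 erg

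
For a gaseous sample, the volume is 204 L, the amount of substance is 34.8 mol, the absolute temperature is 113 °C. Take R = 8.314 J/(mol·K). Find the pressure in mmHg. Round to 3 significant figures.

From the ideal-gas law: P = nRT/V.
V = 204 L = 0.2040 m³; n = 34.8 mol; T = 113 °C = 386.1 K; R = 8.314 J/(mol·K).
P = 5.477×10^5 Pa
5.477×10^5 Pa × (1 mmHg / 133.3 Pa) = 4108 mmHg

4110 mmHg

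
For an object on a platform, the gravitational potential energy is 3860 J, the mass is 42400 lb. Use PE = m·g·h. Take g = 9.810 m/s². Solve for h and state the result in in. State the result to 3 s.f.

0.805 in

Rearranging PE = m·g·h for h: h = PE/(m·g).
PE = 3860 J; m = 42400 lb = 19232 kg; g = 9.810 m/s².
h = 0.02046 m
0.02046 m × (1 in / 0.02540 m) = 0.8055 in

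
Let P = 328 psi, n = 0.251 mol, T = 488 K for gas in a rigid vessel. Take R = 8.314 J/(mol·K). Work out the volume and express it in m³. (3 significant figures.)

Rearranging PV = nRT for V: V = nRT/P.
P = 328 psi = 2.261×10^6 Pa; n = 0.251 mol; T = 488 K; R = 8.314 J/(mol·K).
V = 4.503×10^-4 m³

4.50×10^-4 m³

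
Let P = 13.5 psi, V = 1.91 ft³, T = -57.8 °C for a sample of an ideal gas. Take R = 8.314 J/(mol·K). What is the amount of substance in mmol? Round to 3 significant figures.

From the ideal-gas law: n = PV/(RT).
P = 13.5 psi = 93079 Pa; V = 1.91 ft³ = 0.05409 m³; T = -57.8 °C = 215.3 K; R = 8.314 J/(mol·K).
n = 2.812 mol
2.812 mol × (1 mmol / 0.001000 mol) = 2812 mmol

2810 mmol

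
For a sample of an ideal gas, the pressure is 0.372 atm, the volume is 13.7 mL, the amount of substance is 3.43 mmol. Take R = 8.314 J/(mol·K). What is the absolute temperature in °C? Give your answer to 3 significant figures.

-255 °C

From the ideal-gas law: T = PV/(nR).
P = 0.372 atm = 37693 Pa; V = 13.7 mL = 1.370×10^-5 m³; n = 3.43 mmol = 0.003430 mol; R = 8.314 J/(mol·K).
T = 18.11 K
18.11 K − 273.15 = -255.0 °C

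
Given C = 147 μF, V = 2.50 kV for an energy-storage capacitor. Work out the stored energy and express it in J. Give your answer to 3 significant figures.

459 J

E is given directly by: E = ½CV².
C = 147 μF = 1.470×10^-4 F; V = 2.50 kV = 2500 V.
E = 459.4 J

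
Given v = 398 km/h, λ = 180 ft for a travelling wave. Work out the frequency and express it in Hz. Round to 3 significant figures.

Solving v = f·λ for f: f = v/λ.
v = 398 km/h = 110.6 m/s; λ = 180 ft = 54.86 m.
f = 2.015 Hz

2.02 Hz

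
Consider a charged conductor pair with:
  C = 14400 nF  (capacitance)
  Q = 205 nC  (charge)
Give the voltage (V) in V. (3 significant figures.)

0.0142 V

Solving C = Q/V for V: V = Q/C.
C = 14400 nF = 1.440×10^-5 F; Q = 205 nC = 2.050×10^-7 C.
V = 0.01424 V  (the unit combination reduces to kg·m²/(A·s³) = V)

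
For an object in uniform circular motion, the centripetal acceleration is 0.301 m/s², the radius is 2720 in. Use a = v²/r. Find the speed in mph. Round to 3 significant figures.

Rearranging: v = √(a·r).
a = 0.301 m/s²; r = 2720 in = 69.09 m.
v = 4.560 m/s
4.560 m/s × (1 mph / 0.4470 m/s) = 10.20 mph

10.2 mph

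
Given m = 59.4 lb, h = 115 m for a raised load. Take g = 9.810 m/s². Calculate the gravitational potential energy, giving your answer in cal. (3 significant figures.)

7260 cal

PE is given directly by: PE = mgh.
m = 59.4 lb = 26.94 kg; h = 115 m; g = 9.810 m/s².
PE = 30396 J
30396 J × (1 cal / 4.184 J) = 7265 cal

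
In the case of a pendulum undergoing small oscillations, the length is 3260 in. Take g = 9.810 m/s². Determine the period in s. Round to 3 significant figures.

T is given directly by: T = 2π√(L/g).
L = 3260 in = 82.80 m; g = 9.810 m/s².
T = 18.25 s

18.3 s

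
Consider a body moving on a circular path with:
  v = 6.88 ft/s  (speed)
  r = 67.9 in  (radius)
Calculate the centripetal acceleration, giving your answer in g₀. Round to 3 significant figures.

0.260 g₀

a is given directly by: a = v²/r.
v = 6.88 ft/s = 2.097 m/s; r = 67.9 in = 1.725 m.
a = 2.550 m/s²
2.550 m/s² × (1 g₀ / 9.807 m/s²) = 0.2600 g₀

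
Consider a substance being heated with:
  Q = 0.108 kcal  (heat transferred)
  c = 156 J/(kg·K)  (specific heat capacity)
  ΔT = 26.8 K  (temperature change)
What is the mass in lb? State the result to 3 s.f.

Solving Q = m·c·ΔT for m: m = Q/(c·ΔT).
Q = 0.108 kcal = 451.9 J; c = 156 J/(kg·K); ΔT = 26.8 K.
m = 0.1081 kg
0.1081 kg × (1 lb / 0.4536 kg) = 0.2383 lb

0.238 lb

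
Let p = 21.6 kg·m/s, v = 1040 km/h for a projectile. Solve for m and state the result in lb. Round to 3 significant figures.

Rearranging: m = p/v.
p = 21.6 kg·m/s; v = 1040 km/h = 288.9 m/s.
m = 0.07477 kg
0.07477 kg × (1 lb / 0.4536 kg) = 0.1648 lb

0.165 lb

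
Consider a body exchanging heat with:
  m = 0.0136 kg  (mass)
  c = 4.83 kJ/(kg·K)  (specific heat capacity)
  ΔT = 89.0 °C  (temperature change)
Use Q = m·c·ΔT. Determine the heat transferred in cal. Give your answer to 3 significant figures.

Q is given directly by: Q = mcΔT.
m = 0.0136 kg; c = 4.83 kJ/(kg·K) = 4830 J/(kg·K); ΔT = 89.0 °C = 89.00 K.
Q = 5846 J  (the unit combination reduces to kg·m²/s² = J)
5846 J × (1 cal / 4.184 J) = 1397 cal

1400 cal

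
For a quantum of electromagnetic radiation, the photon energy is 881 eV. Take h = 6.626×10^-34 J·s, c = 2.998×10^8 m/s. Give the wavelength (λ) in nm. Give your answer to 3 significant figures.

1.41 nm

Rearranging: λ = hc/E.
E = 881 eV = 1.412×10^-16 J; h = 6.626×10^-34 J·s; c = 2.998×10^8 m/s.
λ = 1.407×10^-9 m
1.407×10^-9 m × (1 nm / 1.000×10^-9 m) = 1.407 nm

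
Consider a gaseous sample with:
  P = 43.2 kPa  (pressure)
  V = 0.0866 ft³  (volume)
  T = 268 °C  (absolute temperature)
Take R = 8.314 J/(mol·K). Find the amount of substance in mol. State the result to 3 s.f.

0.0235 mol

Rearranging: n = PV/(RT).
P = 43.2 kPa = 43200 Pa; V = 0.0866 ft³ = 0.002452 m³; T = 268 °C = 541.1 K; R = 8.314 J/(mol·K).
n = 0.02355 mol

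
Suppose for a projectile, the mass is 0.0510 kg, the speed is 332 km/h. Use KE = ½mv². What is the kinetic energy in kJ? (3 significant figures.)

Directly: KE = ½mv².
m = 0.0510 kg; v = 332 km/h = 92.22 m/s.
KE = 216.9 J
216.9 J × (1 kJ / 1000 J) = 0.2169 kJ

0.217 kJ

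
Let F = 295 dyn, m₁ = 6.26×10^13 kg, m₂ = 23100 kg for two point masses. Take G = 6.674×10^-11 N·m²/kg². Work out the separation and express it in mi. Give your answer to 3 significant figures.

112 mi

From Newton's law of gravitation: r = √(G·m₁m₂/F).
F = 295 dyn = 0.002950 N; m₁ = 6.26×10^13 kg; m₂ = 23100 kg; G = 6.674×10^-11 N·m²/kg².
r = 1.809×10^5 m
1.809×10^5 m × (1 mi / 1609 m) = 112.4 mi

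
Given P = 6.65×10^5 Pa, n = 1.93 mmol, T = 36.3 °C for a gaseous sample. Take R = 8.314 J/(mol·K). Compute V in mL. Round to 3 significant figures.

7.47 mL

From the ideal-gas law: V = nRT/P.
P = 6.65×10^5 Pa; n = 1.93 mmol = 0.001930 mol; T = 36.3 °C = 309.4 K; R = 8.314 J/(mol·K).
V = 7.467×10^-6 m³
7.467×10^-6 m³ × (1 mL / 1.000×10^-6 m³) = 7.467 mL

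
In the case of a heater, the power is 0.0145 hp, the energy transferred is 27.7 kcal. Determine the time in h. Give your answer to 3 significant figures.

Rearranging P = W/t for t: t = W/P.
P = 0.0145 hp = 10.81 W; W = 27.7 kcal = 1.159×10^5 J.
t = 10719 s
10719 s × (1 h / 3600 s) = 2.977 h

2.98 h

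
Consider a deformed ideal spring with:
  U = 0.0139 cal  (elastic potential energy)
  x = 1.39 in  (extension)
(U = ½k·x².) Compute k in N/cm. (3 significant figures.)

0.933 N/cm

Solving U = ½k·x² for k: k = 2U/x².
U = 0.0139 cal = 0.05816 J; x = 1.39 in = 0.03531 m.
k = 93.31 N/m
93.31 N/m × (1 N/cm / 100.0 N/m) = 0.9331 N/cm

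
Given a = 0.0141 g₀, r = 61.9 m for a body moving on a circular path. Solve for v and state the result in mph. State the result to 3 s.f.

Rearranging: v = √(a·r).
a = 0.0141 g₀ = 0.1383 m/s²; r = 61.9 m.
v = 2.926 m/s
2.926 m/s × (1 mph / 0.4470 m/s) = 6.544 mph

6.54 mph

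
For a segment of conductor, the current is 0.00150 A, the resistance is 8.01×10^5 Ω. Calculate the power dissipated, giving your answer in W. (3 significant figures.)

Directly: P = I²R.
I = 0.00150 A; R = 8.01×10^5 Ω.
P = 1.802 W

1.80 W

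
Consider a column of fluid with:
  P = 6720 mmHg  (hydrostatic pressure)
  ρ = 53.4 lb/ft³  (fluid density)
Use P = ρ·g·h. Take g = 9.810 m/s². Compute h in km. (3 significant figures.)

Rearranging P = ρ·g·h for h: h = P/(ρ·g).
P = 6720 mmHg = 8.959×10^5 Pa; ρ = 53.4 lb/ft³ = 855.4 kg/m³; g = 9.810 m/s².
h = 106.8 m
106.8 m × (1 km / 1000 m) = 0.1068 km

0.107 km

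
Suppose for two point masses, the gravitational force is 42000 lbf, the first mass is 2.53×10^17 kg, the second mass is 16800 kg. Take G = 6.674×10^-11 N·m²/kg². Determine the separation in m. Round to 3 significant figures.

1230 m

From Newton's law of gravitation: r = √(G·m₁m₂/F).
F = 42000 lbf = 1.868×10^5 N; m₁ = 2.53×10^17 kg; m₂ = 16800 kg; G = 6.674×10^-11 N·m²/kg².
r = 1232 m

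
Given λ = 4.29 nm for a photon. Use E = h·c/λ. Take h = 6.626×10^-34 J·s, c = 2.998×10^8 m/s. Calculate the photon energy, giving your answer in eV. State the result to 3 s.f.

289 eV

E is given directly by: E = hc/λ.
λ = 4.29 nm = 4.290×10^-9 m; h = 6.626×10^-34 J·s; c = 2.998×10^8 m/s.
E = 4.630×10^-17 J
4.630×10^-17 J × (1 eV / 1.602×10^-19 J) = 289.0 eV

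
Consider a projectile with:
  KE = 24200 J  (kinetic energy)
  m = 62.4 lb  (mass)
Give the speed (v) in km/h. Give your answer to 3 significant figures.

Rearranging KE = ½mv² for v: v = √(2·KE/m).
KE = 24200 J; m = 62.4 lb = 28.30 kg.
v = 41.35 m/s
41.35 m/s × (1 km/h / 0.2778 m/s) = 148.9 km/h

149 km/h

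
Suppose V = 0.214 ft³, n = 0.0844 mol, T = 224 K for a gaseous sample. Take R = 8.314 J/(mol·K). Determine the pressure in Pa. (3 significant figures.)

25900 Pa

Directly: P = nRT/V.
V = 0.214 ft³ = 0.006060 m³; n = 0.0844 mol; T = 224 K; R = 8.314 J/(mol·K).
P = 25938 Pa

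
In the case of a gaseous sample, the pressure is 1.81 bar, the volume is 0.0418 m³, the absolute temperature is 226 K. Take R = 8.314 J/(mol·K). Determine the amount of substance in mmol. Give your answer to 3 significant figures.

4030 mmol

Rearranging PV = nRT for n: n = PV/(RT).
P = 1.81 bar = 1.810×10^5 Pa; V = 0.0418 m³; T = 226 K; R = 8.314 J/(mol·K).
n = 4.027 mol
4.027 mol × (1 mmol / 0.001000 mol) = 4027 mmol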